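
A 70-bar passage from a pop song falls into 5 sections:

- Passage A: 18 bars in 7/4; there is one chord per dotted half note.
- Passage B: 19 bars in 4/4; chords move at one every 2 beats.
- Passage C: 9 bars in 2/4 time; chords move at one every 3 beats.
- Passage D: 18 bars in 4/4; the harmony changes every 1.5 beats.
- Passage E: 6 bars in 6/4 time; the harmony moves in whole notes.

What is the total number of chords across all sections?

A: 18·7 = 126 beats, 126/3 = 42 chords.
B: 19·4 = 76 beats, 76/2 = 38 chords.
C: 9·2 = 18 beats, 18/3 = 6 chords.
D: 18·4 = 72 beats, 72/1.5 = 48 chords.
E: 6·6 = 36 beats, 36/4 = 9 chords.
Total: 42 + 38 + 6 + 48 + 9 = 143.

143 chords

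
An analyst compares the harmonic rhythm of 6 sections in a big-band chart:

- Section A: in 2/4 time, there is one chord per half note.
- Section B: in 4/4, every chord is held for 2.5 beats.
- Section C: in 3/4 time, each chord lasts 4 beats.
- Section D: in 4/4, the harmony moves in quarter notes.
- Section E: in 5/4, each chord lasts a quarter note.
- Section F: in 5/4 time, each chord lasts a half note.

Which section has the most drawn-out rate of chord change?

Section C

A: each chord is 2 beats in 2/4, so 1 per bar.
B: each chord is 2.5 beats in 4/4, so 1.6 per bar.
C: each chord is 4 beats in 3/4, so 0.75 per bar.
D: each chord is 1 beat in 4/4, so 4 per bar.
E: each chord is 1 beat in 5/4, so 5 per bar.
F: each chord is 2 beats in 5/4, so 2.5 per bar.
Slowest is C at 0.75 chords/bar.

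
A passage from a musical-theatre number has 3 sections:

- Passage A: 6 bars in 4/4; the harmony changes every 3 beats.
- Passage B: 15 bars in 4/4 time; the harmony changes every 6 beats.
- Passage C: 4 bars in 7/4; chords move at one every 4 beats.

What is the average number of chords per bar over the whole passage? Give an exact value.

A: 6 bars of 4 beats is 24 beats; at 3 beats each that's 8 chords.
B: 15 bars of 4 beats is 60 beats; at 6 beats each that's 10 chords.
C: 4 bars of 7 beats is 28 beats; at 4 beats each that's 7 chords.
Overall: 25 chords over 25 bars → 25/25 = 1 chords per bar.

1 chords per bar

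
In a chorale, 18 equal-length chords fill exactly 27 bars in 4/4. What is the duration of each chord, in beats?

6 beats

27 bars × 4 beats/bar = 108 beats total.
108 beats ÷ 18 chords = 6 beats per chord.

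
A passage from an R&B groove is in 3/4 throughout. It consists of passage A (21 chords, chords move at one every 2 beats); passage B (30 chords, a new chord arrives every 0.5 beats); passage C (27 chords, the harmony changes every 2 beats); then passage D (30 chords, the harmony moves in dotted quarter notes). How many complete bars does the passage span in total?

A: 21 × 2 = 42 beats = 14 bars.
B: 30 × 0.5 = 15 beats = 5 bars.
C: 27 × 2 = 54 beats = 18 bars.
D: 30 × 1.5 = 45 beats = 15 bars.
Total: 14 + 5 + 18 + 15 = 52 bars.

52 bars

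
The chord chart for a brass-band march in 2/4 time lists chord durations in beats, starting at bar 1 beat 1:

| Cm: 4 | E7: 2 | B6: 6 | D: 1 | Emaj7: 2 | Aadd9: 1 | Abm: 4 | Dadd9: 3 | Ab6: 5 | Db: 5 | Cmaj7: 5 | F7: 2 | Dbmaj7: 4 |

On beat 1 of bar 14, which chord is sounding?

Ab6

Beat 1 of bar 14 is beat (14−1)×2 + 1 = 27 overall.
Running totals: Cm ends at 4, E7 ends at 6, B6 ends at 12, D ends at 13, Emaj7 ends at 15, Aadd9 ends at 16, Abm ends at 20, Dadd9 ends at 23, Ab6 ends at 28.
Beat 27 falls within Ab6.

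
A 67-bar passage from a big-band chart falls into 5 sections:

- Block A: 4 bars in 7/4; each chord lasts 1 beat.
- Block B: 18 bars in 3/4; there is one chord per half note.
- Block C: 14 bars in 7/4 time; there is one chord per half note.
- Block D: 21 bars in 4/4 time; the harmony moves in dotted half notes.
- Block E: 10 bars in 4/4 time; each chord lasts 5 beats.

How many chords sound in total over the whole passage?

140 chords

A: 4·7 = 28 beats, 28/1 = 28 chords.
B: 18·3 = 54 beats, 54/2 = 27 chords.
C: 14·7 = 98 beats, 98/2 = 49 chords.
D: 21·4 = 84 beats, 84/3 = 28 chords.
E: 10·4 = 40 beats, 40/5 = 8 chords.
Total: 28 + 27 + 49 + 28 + 8 = 140.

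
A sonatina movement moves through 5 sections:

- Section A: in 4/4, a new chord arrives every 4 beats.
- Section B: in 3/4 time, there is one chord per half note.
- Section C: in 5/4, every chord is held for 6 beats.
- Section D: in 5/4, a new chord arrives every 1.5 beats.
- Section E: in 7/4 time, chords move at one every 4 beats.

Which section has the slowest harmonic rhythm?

Section C

A: each chord is 4 beats in 4/4, so 1 per bar.
B: each chord is 2 beats in 3/4, so 1.5 per bar.
C: each chord is 6 beats in 5/4, so 5/6 per bar.
D: each chord is 1.5 beats in 5/4, so 10/3 per bar.
E: each chord is 4 beats in 7/4, so 1.75 per bar.
Slowest is C at 5/6 chords/bar.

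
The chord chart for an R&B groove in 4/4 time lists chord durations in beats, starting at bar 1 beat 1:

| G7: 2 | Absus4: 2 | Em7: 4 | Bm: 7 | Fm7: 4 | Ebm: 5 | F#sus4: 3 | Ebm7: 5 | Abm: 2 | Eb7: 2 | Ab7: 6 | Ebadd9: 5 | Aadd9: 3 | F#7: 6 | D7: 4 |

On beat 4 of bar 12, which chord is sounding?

Beat 4 of bar 12 is beat (12−1)×4 + 4 = 48 overall.
Running totals: G7 ends at 2, Absus4 ends at 4, Em7 ends at 8, Bm ends at 15, Fm7 ends at 19, Ebm ends at 24, F#sus4 ends at 27, Ebm7 ends at 32, Abm ends at 34, Eb7 ends at 36, Ab7 ends at 42, Ebadd9 ends at 47, Aadd9 ends at 50.
Beat 48 falls within Aadd9.

Aadd9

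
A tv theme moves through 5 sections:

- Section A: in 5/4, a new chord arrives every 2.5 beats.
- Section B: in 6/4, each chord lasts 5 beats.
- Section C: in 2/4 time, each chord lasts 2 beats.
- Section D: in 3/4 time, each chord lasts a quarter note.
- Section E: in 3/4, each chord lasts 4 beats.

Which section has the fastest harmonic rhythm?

Section D

A: 5/2.5 = 2 chords/bar.
B: 6/5 = 1.2 chords/bar.
C: 2/2 = 1 chord/bar.
D: 3/1 = 3 chords/bar.
E: 3/4 = 0.75 chords/bar.
Fastest is D at 3 chords/bar.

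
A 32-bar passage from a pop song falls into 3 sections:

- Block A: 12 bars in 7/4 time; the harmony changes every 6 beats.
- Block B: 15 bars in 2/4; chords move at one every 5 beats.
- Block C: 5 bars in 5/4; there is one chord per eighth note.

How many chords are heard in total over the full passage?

A: 12 bars × 7 beats = 84 beats; 6 beats/chord → 14 chords.
B: 15 bars × 2 beats = 30 beats; 5 beats/chord → 6 chords.
C: 5 bars × 5 beats = 25 beats; 0.5 beats/chord → 50 chords.
Total: 14 + 6 + 50 = 70.

70 chords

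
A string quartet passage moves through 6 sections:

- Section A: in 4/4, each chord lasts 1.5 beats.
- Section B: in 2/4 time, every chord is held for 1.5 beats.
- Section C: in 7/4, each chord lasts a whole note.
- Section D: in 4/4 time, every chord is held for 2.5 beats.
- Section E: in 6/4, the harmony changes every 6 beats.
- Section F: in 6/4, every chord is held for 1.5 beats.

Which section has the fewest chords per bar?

A: 4/1.5 = 8/3 chords/bar.
B: 2/1.5 = 4/3 chords/bar.
C: 7/4 = 1.75 chords/bar.
D: 4/2.5 = 1.6 chords/bar.
E: 6/6 = 1 chord/bar.
F: 6/1.5 = 4 chords/bar.
Slowest is E at 1 chords/bar.

Section E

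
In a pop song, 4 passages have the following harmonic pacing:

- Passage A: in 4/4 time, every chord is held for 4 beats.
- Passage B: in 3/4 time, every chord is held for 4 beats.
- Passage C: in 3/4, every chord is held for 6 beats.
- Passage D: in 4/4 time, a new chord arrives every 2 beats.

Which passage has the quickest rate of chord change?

Passage D

A: each chord is 4 beats in 4/4, so 1 per bar.
B: each chord is 4 beats in 3/4, so 0.75 per bar.
C: each chord is 6 beats in 3/4, so 0.5 per bar.
D: each chord is 2 beats in 4/4, so 2 per bar.
Fastest is D at 2 chords/bar.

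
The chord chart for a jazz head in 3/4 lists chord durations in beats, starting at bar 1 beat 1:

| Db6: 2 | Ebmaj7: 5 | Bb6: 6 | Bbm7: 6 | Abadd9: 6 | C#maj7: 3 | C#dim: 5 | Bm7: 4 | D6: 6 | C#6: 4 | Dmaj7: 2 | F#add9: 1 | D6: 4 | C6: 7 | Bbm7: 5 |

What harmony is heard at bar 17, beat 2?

F#add9

Beat 2 of bar 17 is beat (17−1)×3 + 2 = 50 overall.
Running totals: Db6 ends at 2, Ebmaj7 ends at 7, Bb6 ends at 13, Bbm7 ends at 19, Abadd9 ends at 25, C#maj7 ends at 28, C#dim ends at 33, Bm7 ends at 37, D6 ends at 43, C#6 ends at 47, Dmaj7 ends at 49, F#add9 ends at 50.
Beat 50 falls within F#add9.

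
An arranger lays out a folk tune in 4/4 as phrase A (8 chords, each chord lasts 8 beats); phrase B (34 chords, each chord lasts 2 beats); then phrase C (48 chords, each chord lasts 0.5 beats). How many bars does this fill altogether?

A: 8 × 8 = 64 beats = 16 bars.
B: 34 × 2 = 68 beats = 17 bars.
C: 48 × 0.5 = 24 beats = 6 bars.
Total: 16 + 17 + 6 = 39 bars.

39 bars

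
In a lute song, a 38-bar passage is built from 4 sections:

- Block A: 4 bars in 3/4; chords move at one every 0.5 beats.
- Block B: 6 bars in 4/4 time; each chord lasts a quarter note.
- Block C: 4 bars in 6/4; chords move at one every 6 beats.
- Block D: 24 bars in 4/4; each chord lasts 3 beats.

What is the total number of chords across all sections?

A: 4·3 = 12 beats, 12/0.5 = 24 chords.
B: 6·4 = 24 beats, 24/1 = 24 chords.
C: 4·6 = 24 beats, 24/6 = 4 chords.
D: 24·4 = 96 beats, 96/3 = 32 chords.
Total: 24 + 24 + 4 + 32 = 84.

84 chords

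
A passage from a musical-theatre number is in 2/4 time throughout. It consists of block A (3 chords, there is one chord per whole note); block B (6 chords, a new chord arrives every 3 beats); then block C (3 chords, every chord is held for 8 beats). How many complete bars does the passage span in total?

A: 3 × 4 = 12 beats = 6 bars.
B: 6 × 3 = 18 beats = 9 bars.
C: 3 × 8 = 24 beats = 12 bars.
Total: 6 + 9 + 12 = 27 bars.

27 bars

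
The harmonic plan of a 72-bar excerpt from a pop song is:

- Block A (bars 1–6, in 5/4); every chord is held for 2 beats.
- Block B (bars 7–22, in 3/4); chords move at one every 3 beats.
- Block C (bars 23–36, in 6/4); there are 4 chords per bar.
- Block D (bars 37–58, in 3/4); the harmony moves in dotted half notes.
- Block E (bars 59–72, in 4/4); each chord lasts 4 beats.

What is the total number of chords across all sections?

123 chords

A: 6 bars × 5 beats = 30 beats; 2 beats/chord → 15 chords.
B: 16 bars × 3 beats = 48 beats; 3 beats/chord → 16 chords.
C: 14 bars × 6 beats = 84 beats; 1.5 beats/chord → 56 chords.
D: 22 bars × 3 beats = 66 beats; 3 beats/chord → 22 chords.
E: 14 bars × 4 beats = 56 beats; 4 beats/chord → 14 chords.
Total: 15 + 16 + 56 + 22 + 14 = 123.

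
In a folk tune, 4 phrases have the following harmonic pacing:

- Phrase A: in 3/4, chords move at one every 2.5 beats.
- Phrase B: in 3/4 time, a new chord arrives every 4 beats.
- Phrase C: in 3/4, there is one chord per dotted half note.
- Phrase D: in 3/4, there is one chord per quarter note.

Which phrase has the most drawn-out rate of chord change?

Phrase B

A: each chord is 2.5 beats in 3/4, so 1.2 per bar.
B: each chord is 4 beats in 3/4, so 0.75 per bar.
C: each chord is 3 beats in 3/4, so 1 per bar.
D: each chord is 1 beat in 3/4, so 3 per bar.
Slowest is B at 0.75 chords/bar.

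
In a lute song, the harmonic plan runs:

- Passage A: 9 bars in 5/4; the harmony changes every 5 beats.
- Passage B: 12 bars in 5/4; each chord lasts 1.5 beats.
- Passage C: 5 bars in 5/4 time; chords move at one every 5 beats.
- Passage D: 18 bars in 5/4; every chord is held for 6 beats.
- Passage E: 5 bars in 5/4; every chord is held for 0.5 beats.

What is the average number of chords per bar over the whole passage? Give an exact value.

17/7 chords per bar

A: 9 bars of 5 beats is 45 beats; at 5 beats each that's 9 chords.
B: 12 bars of 5 beats is 60 beats; at 1.5 beats each that's 40 chords.
C: 5 bars of 5 beats is 25 beats; at 5 beats each that's 5 chords.
D: 18 bars of 5 beats is 90 beats; at 6 beats each that's 15 chords.
E: 5 bars of 5 beats is 25 beats; at 0.5 beats each that's 50 chords.
Overall: 119 chords over 49 bars → 119/49 = 17/7 chords per bar.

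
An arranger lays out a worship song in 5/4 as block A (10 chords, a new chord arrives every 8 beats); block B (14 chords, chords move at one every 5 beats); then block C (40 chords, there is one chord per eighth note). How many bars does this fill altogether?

A: 10 × 8 = 80 beats = 16 bars.
B: 14 × 5 = 70 beats = 14 bars.
C: 40 × 0.5 = 20 beats = 4 bars.
Total: 16 + 14 + 4 = 34 bars.

34 bars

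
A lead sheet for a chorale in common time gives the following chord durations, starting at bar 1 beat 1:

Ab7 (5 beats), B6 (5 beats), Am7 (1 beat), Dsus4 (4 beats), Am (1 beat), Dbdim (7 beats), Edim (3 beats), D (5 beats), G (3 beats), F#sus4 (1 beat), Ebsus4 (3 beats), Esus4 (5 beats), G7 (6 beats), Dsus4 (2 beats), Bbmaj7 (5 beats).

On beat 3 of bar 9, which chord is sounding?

F#sus4

Beat 3 of bar 9 is beat (9−1)×4 + 3 = 35 overall.
Running totals: Ab7 ends at 5, B6 ends at 10, Am7 ends at 11, Dsus4 ends at 15, Am ends at 16, Dbdim ends at 23, Edim ends at 26, D ends at 31, G ends at 34, F#sus4 ends at 35.
Beat 35 falls within F#sus4.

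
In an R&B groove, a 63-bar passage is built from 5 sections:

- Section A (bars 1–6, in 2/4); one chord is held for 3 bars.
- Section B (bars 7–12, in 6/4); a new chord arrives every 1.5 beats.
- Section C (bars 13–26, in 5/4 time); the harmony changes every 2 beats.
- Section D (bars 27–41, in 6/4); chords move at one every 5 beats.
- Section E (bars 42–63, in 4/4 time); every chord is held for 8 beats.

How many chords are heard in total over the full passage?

A: 6 bars × 2 beats = 12 beats; 6 beats/chord → 2 chords.
B: 6 bars × 6 beats = 36 beats; 1.5 beats/chord → 24 chords.
C: 14 bars × 5 beats = 70 beats; 2 beats/chord → 35 chords.
D: 15 bars × 6 beats = 90 beats; 5 beats/chord → 18 chords.
E: 22 bars × 4 beats = 88 beats; 8 beats/chord → 11 chords.
Total: 2 + 24 + 35 + 18 + 11 = 90.

90 chords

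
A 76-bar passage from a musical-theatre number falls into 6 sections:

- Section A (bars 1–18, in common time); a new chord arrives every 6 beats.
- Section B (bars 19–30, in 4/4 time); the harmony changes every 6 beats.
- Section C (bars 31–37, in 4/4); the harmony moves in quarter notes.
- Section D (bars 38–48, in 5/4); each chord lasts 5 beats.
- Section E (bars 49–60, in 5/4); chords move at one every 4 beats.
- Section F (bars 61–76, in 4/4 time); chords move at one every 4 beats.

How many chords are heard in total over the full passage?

90 chords

A has 72 beats and chords last 6 each, so 12 chords.
B has 48 beats and chords last 6 each, so 8 chords.
C has 28 beats and chords last 1 each, so 28 chords.
D has 55 beats and chords last 5 each, so 11 chords.
E has 60 beats and chords last 4 each, so 15 chords.
F has 64 beats and chords last 4 each, so 16 chords.
Total: 12 + 8 + 28 + 11 + 15 + 16 = 90.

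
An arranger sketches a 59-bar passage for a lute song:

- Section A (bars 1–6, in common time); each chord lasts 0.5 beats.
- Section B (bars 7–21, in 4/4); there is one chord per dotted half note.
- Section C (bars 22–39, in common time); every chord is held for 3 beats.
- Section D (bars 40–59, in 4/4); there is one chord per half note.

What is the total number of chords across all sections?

132 chords

A has 24 beats and chords last 0.5 each, so 48 chords.
B has 60 beats and chords last 3 each, so 20 chords.
C has 72 beats and chords last 3 each, so 24 chords.
D has 80 beats and chords last 2 each, so 40 chords.
Total: 48 + 20 + 24 + 40 = 132.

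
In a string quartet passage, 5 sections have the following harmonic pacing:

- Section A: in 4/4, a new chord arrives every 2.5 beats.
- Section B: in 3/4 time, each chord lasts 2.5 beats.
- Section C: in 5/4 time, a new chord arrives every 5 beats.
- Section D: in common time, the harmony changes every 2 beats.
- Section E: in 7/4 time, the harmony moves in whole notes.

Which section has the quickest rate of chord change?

A: each chord is 2.5 beats in 4/4, so 1.6 per bar.
B: each chord is 2.5 beats in 3/4, so 1.2 per bar.
C: each chord is 5 beats in 5/4, so 1 per bar.
D: each chord is 2 beats in 4/4, so 2 per bar.
E: each chord is 4 beats in 7/4, so 1.75 per bar.
Fastest is D at 2 chords/bar.

Section D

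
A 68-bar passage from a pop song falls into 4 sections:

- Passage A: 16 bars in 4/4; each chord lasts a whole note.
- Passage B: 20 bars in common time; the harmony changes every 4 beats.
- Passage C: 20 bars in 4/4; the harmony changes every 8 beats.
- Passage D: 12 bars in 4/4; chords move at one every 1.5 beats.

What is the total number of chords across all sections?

A has 64 beats and chords last 4 each, so 16 chords.
B has 80 beats and chords last 4 each, so 20 chords.
C has 80 beats and chords last 8 each, so 10 chords.
D has 48 beats and chords last 1.5 each, so 32 chords.
Total: 16 + 20 + 10 + 32 = 78.

78 chords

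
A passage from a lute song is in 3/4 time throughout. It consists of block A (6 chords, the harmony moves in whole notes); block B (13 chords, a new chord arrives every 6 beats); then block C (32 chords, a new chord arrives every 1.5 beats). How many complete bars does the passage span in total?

A: 6 × 4 = 24 beats = 8 bars.
B: 13 × 6 = 78 beats = 26 bars.
C: 32 × 1.5 = 48 beats = 16 bars.
Total: 8 + 26 + 16 = 50 bars.

50 bars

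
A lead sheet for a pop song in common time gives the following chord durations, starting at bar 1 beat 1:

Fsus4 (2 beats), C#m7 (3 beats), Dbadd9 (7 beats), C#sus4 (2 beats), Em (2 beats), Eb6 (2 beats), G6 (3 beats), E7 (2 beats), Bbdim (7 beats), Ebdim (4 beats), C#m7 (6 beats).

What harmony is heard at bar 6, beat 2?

E7

Beat 2 of bar 6 is beat (6−1)×4 + 2 = 22 overall.
Running totals: Fsus4 ends at 2, C#m7 ends at 5, Dbadd9 ends at 12, C#sus4 ends at 14, Em ends at 16, Eb6 ends at 18, G6 ends at 21, E7 ends at 23.
Beat 22 falls within E7.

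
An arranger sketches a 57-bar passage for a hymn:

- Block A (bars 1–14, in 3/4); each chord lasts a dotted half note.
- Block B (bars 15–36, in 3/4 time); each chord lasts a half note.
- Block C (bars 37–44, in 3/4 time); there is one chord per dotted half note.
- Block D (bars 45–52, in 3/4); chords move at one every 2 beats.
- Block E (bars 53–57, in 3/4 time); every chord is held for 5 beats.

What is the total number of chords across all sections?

A: 14 bars × 3 beats = 42 beats; 3 beats/chord → 14 chords.
B: 22 bars × 3 beats = 66 beats; 2 beats/chord → 33 chords.
C: 8 bars × 3 beats = 24 beats; 3 beats/chord → 8 chords.
D: 8 bars × 3 beats = 24 beats; 2 beats/chord → 12 chords.
E: 5 bars × 3 beats = 15 beats; 5 beats/chord → 3 chords.
Total: 14 + 33 + 8 + 12 + 3 = 70.

70 chords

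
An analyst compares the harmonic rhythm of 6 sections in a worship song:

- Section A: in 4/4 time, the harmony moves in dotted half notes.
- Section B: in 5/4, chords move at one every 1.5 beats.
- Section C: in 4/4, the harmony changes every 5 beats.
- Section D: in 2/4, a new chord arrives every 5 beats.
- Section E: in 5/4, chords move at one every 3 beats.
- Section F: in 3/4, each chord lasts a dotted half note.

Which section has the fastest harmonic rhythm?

Section B

A: each chord is 3 beats in 4/4, so 4/3 per bar.
B: each chord is 1.5 beats in 5/4, so 10/3 per bar.
C: each chord is 5 beats in 4/4, so 0.8 per bar.
D: each chord is 5 beats in 2/4, so 0.4 per bar.
E: each chord is 3 beats in 5/4, so 5/3 per bar.
F: each chord is 3 beats in 3/4, so 1 per bar.
Fastest is B at 10/3 chords/bar.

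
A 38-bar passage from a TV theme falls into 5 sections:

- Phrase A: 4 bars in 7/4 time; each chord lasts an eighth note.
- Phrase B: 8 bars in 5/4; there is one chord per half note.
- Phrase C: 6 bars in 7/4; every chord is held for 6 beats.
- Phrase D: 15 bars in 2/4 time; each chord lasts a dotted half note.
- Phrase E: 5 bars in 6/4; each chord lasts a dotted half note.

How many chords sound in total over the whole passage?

103 chords

A: 4·7 = 28 beats, 28/0.5 = 56 chords.
B: 8·5 = 40 beats, 40/2 = 20 chords.
C: 6·7 = 42 beats, 42/6 = 7 chords.
D: 15·2 = 30 beats, 30/3 = 10 chords.
E: 5·6 = 30 beats, 30/3 = 10 chords.
Total: 56 + 20 + 7 + 10 + 10 = 103.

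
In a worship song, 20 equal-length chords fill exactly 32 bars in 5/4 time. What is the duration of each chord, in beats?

8 beats

32 bars × 5 beats/bar = 160 beats total.
160 beats ÷ 20 chords = 8 beats per chord.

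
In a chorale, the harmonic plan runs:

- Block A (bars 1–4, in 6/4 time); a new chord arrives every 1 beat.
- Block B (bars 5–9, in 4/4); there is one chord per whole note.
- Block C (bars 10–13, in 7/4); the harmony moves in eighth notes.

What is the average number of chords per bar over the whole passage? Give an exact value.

A: 4 bars of 6 beats is 24 beats; at 1 beat each that's 24 chords.
B: 5 bars of 4 beats is 20 beats; at 4 beats each that's 5 chords.
C: 4 bars of 7 beats is 28 beats; at 0.5 beats each that's 56 chords.
Overall: 85 chords over 13 bars → 85/13 = 85/13 chords per bar.

85/13 chords per bar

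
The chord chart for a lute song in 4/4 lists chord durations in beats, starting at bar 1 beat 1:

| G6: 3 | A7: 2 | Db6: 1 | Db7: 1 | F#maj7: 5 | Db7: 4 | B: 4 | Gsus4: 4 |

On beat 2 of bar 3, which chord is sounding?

Beat 2 of bar 3 is beat (3−1)×4 + 2 = 10 overall.
Running totals: G6 ends at 3, A7 ends at 5, Db6 ends at 6, Db7 ends at 7, F#maj7 ends at 12.
Beat 10 falls within F#maj7.

F#maj7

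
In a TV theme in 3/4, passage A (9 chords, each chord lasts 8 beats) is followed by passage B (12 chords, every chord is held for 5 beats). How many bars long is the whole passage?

A: 9 × 8 = 72 beats = 24 bars.
B: 12 × 5 = 60 beats = 20 bars.
Total: 24 + 20 = 44 bars.

44 bars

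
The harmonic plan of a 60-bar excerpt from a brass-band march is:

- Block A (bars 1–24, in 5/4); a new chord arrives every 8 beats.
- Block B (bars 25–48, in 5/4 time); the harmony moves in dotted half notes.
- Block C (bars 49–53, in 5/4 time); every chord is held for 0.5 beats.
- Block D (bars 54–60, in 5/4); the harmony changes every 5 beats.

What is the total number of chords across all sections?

112 chords

A: 24 bars × 5 beats = 120 beats; 8 beats/chord → 15 chords.
B: 24 bars × 5 beats = 120 beats; 3 beats/chord → 40 chords.
C: 5 bars × 5 beats = 25 beats; 0.5 beats/chord → 50 chords.
D: 7 bars × 5 beats = 35 beats; 5 beats/chord → 7 chords.
Total: 15 + 40 + 50 + 7 = 112.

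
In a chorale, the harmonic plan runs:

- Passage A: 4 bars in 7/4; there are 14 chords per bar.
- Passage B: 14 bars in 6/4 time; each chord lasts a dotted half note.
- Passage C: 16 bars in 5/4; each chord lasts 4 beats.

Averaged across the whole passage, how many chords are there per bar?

52/17 chords per bar

A: 4 bars of 7 beats is 28 beats; at 0.5 beats each that's 56 chords.
B: 14 bars of 6 beats is 84 beats; at 3 beats each that's 28 chords.
C: 16 bars of 5 beats is 80 beats; at 4 beats each that's 20 chords.
Overall: 104 chords over 34 bars → 104/34 = 52/17 chords per bar.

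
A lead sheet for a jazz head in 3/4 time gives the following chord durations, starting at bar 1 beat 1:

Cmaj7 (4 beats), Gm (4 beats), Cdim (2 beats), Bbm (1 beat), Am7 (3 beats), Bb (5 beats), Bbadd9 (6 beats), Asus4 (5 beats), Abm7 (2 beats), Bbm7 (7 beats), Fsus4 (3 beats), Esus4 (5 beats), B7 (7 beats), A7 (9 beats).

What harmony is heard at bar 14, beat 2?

Beat 2 of bar 14 is beat (14−1)×3 + 2 = 41 overall.
Running totals: Cmaj7 ends at 4, Gm ends at 8, Cdim ends at 10, Bbm ends at 11, Am7 ends at 14, Bb ends at 19, Bbadd9 ends at 25, Asus4 ends at 30, Abm7 ends at 32, Bbm7 ends at 39, Fsus4 ends at 42.
Beat 41 falls within Fsus4.

Fsus4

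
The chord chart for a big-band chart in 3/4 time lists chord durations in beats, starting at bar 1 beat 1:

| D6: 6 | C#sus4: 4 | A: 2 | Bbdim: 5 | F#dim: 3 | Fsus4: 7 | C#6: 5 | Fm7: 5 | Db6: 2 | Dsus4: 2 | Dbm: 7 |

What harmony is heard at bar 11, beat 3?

Fm7

Beat 3 of bar 11 is beat (11−1)×3 + 3 = 33 overall.
Running totals: D6 ends at 6, C#sus4 ends at 10, A ends at 12, Bbdim ends at 17, F#dim ends at 20, Fsus4 ends at 27, C#6 ends at 32, Fm7 ends at 37.
Beat 33 falls within Fm7.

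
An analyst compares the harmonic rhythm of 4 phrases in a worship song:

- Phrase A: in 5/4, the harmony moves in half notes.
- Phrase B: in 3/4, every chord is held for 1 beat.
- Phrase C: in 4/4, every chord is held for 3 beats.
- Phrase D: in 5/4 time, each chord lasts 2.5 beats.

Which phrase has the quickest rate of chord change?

Phrase B

A: 5 beats/bar ÷ 2 beats/chord = 2.5 chords/bar.
B: 3 beats/bar ÷ 1 beat/chord = 3 chords/bar.
C: 4 beats/bar ÷ 3 beats/chord = 4/3 chords/bar.
D: 5 beats/bar ÷ 2.5 beats/chord = 2 chords/bar.
Fastest is B at 3 chords/bar.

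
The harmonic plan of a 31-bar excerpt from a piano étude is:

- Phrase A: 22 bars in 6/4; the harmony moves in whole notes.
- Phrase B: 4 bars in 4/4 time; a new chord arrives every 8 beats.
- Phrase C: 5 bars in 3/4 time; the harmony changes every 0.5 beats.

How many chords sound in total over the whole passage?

A has 132 beats and chords last 4 each, so 33 chords.
B has 16 beats and chords last 8 each, so 2 chords.
C has 15 beats and chords last 0.5 each, so 30 chords.
Total: 33 + 2 + 30 = 65.

65 chords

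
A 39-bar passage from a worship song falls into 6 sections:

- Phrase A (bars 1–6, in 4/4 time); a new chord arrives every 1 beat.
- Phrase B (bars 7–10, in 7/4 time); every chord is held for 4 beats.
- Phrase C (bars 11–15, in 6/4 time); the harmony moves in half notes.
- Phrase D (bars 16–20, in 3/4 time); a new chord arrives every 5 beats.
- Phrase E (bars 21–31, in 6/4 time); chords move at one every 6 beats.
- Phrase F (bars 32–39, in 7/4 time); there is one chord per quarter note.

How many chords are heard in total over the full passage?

116 chords

A: 6 bars × 4 beats = 24 beats; 1 beat/chord → 24 chords.
B: 4 bars × 7 beats = 28 beats; 4 beats/chord → 7 chords.
C: 5 bars × 6 beats = 30 beats; 2 beats/chord → 15 chords.
D: 5 bars × 3 beats = 15 beats; 5 beats/chord → 3 chords.
E: 11 bars × 6 beats = 66 beats; 6 beats/chord → 11 chords.
F: 8 bars × 7 beats = 56 beats; 1 beat/chord → 56 chords.
Total: 24 + 7 + 15 + 3 + 11 + 56 = 116.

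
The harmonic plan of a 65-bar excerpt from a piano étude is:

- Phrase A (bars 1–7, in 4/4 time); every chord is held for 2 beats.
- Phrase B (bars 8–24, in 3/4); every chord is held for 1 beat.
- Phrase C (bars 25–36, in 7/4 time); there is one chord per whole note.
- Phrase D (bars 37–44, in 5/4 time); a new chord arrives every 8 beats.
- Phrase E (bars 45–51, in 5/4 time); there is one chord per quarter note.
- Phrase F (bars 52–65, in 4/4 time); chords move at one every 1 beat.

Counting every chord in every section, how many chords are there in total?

182 chords

A has 28 beats and chords last 2 each, so 14 chords.
B has 51 beats and chords last 1 each, so 51 chords.
C has 84 beats and chords last 4 each, so 21 chords.
D has 40 beats and chords last 8 each, so 5 chords.
E has 35 beats and chords last 1 each, so 35 chords.
F has 56 beats and chords last 1 each, so 56 chords.
Total: 14 + 51 + 21 + 5 + 35 + 56 = 182.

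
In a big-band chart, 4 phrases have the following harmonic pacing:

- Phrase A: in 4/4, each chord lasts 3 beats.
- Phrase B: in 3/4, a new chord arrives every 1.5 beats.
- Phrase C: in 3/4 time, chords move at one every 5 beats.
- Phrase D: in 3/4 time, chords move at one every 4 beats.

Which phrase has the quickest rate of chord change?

Phrase B

A: each chord is 3 beats in 4/4, so 4/3 per bar.
B: each chord is 1.5 beats in 3/4, so 2 per bar.
C: each chord is 5 beats in 3/4, so 0.6 per bar.
D: each chord is 4 beats in 3/4, so 0.75 per bar.
Fastest is B at 2 chords/bar.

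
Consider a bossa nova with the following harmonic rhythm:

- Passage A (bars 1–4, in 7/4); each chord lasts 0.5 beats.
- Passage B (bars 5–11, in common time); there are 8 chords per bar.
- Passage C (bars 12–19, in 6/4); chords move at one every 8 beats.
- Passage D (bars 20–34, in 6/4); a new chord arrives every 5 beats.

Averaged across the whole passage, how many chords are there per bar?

4 chords per bar

A: 4 × 7 = 28 beats ÷ 0.5 = 56 chords.
B: 7 × 4 = 28 beats ÷ 0.5 = 56 chords.
C: 8 × 6 = 48 beats ÷ 8 = 6 chords.
D: 15 × 6 = 90 beats ÷ 5 = 18 chords.
Overall: 136 chords over 34 bars → 136/34 = 4 chords per bar.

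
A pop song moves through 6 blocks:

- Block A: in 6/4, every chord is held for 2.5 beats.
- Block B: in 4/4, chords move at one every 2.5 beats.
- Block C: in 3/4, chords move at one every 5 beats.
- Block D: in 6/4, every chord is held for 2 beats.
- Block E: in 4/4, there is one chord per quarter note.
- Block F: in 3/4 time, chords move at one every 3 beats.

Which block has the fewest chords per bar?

Block C

A: each chord is 2.5 beats in 6/4, so 2.4 per bar.
B: each chord is 2.5 beats in 4/4, so 1.6 per bar.
C: each chord is 5 beats in 3/4, so 0.6 per bar.
D: each chord is 2 beats in 6/4, so 3 per bar.
E: each chord is 1 beat in 4/4, so 4 per bar.
F: each chord is 3 beats in 3/4, so 1 per bar.
Slowest is C at 0.6 chords/bar.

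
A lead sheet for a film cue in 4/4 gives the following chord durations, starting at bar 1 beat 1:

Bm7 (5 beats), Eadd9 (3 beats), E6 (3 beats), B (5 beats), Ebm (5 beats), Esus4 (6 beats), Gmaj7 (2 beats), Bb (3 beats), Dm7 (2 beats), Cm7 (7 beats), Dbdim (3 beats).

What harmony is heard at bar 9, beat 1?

Dm7

Beat 1 of bar 9 is beat (9−1)×4 + 1 = 33 overall.
Running totals: Bm7 ends at 5, Eadd9 ends at 8, E6 ends at 11, B ends at 16, Ebm ends at 21, Esus4 ends at 27, Gmaj7 ends at 29, Bb ends at 32, Dm7 ends at 34.
Beat 33 falls within Dm7.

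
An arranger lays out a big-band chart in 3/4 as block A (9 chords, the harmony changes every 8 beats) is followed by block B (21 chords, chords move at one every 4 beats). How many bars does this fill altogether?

A: 9 × 8 = 72 beats = 24 bars.
B: 21 × 4 = 84 beats = 28 bars.
Total: 24 + 28 = 52 bars.

52 bars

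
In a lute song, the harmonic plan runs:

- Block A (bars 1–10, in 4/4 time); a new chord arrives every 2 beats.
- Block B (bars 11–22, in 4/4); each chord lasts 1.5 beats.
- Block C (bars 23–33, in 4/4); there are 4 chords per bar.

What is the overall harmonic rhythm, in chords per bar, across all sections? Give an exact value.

A: 10 bars of 4 beats is 40 beats; at 2 beats each that's 20 chords.
B: 12 bars of 4 beats is 48 beats; at 1.5 beats each that's 32 chords.
C: 11 bars of 4 beats is 44 beats; at 1 beat each that's 44 chords.
Overall: 96 chords over 33 bars → 96/33 = 32/11 chords per bar.

32/11 chords per bar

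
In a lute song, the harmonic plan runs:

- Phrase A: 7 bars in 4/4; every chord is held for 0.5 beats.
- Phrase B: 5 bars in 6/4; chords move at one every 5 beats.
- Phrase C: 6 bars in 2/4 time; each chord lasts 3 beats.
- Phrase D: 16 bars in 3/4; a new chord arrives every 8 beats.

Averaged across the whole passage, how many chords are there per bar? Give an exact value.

36/17 chords per bar

A: 7 × 4 = 28 beats ÷ 0.5 = 56 chords.
B: 5 × 6 = 30 beats ÷ 5 = 6 chords.
C: 6 × 2 = 12 beats ÷ 3 = 4 chords.
D: 16 × 3 = 48 beats ÷ 8 = 6 chords.
Overall: 72 chords over 34 bars → 72/34 = 36/17 chords per bar.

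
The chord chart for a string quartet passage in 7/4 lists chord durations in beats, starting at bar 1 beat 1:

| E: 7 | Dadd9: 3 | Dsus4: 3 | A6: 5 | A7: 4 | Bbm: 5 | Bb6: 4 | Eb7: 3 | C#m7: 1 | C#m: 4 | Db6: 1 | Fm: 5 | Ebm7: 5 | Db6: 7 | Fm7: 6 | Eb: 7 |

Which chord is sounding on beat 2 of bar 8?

Db6

Beat 2 of bar 8 is beat (8−1)×7 + 2 = 51 overall.
Running totals: E ends at 7, Dadd9 ends at 10, Dsus4 ends at 13, A6 ends at 18, A7 ends at 22, Bbm ends at 27, Bb6 ends at 31, Eb7 ends at 34, C#m7 ends at 35, C#m ends at 39, Db6 ends at 40, Fm ends at 45, Ebm7 ends at 50, Db6 ends at 57.
Beat 51 falls within Db6.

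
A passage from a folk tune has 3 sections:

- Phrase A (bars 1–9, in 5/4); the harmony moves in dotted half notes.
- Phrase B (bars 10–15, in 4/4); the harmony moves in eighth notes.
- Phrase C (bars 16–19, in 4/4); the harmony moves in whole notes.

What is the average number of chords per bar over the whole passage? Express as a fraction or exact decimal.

67/19 chords per bar

A: 9 bars of 5 beats is 45 beats; at 3 beats each that's 15 chords.
B: 6 bars of 4 beats is 24 beats; at 0.5 beats each that's 48 chords.
C: 4 bars of 4 beats is 16 beats; at 4 beats each that's 4 chords.
Overall: 67 chords over 19 bars → 67/19 = 67/19 chords per bar.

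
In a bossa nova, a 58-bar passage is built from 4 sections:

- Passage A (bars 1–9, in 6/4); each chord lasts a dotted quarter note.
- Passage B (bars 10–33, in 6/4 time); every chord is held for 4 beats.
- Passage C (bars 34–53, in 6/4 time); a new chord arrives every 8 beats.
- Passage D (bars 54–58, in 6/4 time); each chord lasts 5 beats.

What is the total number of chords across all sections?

A: 9·6 = 54 beats, 54/1.5 = 36 chords.
B: 24·6 = 144 beats, 144/4 = 36 chords.
C: 20·6 = 120 beats, 120/8 = 15 chords.
D: 5·6 = 30 beats, 30/5 = 6 chords.
Total: 36 + 36 + 15 + 6 = 93.

93 chords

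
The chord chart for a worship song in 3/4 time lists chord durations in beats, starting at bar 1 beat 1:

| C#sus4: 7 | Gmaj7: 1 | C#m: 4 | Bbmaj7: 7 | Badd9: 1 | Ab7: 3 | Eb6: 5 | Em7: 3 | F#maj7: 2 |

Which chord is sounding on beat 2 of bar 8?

Ab7

Beat 2 of bar 8 is beat (8−1)×3 + 2 = 23 overall.
Running totals: C#sus4 ends at 7, Gmaj7 ends at 8, C#m ends at 12, Bbmaj7 ends at 19, Badd9 ends at 20, Ab7 ends at 23.
Beat 23 falls within Ab7.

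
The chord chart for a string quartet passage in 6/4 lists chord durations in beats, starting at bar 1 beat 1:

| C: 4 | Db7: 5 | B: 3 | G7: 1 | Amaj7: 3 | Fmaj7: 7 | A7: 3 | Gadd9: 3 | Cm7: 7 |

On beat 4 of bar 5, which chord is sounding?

Gadd9

Beat 4 of bar 5 is beat (5−1)×6 + 4 = 28 overall.
Running totals: C ends at 4, Db7 ends at 9, B ends at 12, G7 ends at 13, Amaj7 ends at 16, Fmaj7 ends at 23, A7 ends at 26, Gadd9 ends at 29.
Beat 28 falls within Gadd9.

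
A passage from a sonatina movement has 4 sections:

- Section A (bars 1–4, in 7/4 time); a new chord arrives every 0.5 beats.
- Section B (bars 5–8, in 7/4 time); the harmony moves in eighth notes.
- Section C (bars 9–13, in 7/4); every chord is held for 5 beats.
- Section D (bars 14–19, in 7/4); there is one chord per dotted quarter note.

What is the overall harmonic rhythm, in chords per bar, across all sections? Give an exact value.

147/19 chords per bar

A: 4 × 7 = 28 beats ÷ 0.5 = 56 chords.
B: 4 × 7 = 28 beats ÷ 0.5 = 56 chords.
C: 5 × 7 = 35 beats ÷ 5 = 7 chords.
D: 6 × 7 = 42 beats ÷ 1.5 = 28 chords.
Overall: 147 chords over 19 bars → 147/19 = 147/19 chords per bar.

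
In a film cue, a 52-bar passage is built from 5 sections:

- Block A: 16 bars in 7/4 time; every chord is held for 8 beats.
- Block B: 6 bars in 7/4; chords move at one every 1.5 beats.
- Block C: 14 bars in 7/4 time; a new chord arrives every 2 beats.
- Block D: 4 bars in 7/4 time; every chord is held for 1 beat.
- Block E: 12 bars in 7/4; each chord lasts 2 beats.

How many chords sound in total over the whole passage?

A: 16·7 = 112 beats, 112/8 = 14 chords.
B: 6·7 = 42 beats, 42/1.5 = 28 chords.
C: 14·7 = 98 beats, 98/2 = 49 chords.
D: 4·7 = 28 beats, 28/1 = 28 chords.
E: 12·7 = 84 beats, 84/2 = 42 chords.
Total: 14 + 28 + 49 + 28 + 42 = 161.

161 chords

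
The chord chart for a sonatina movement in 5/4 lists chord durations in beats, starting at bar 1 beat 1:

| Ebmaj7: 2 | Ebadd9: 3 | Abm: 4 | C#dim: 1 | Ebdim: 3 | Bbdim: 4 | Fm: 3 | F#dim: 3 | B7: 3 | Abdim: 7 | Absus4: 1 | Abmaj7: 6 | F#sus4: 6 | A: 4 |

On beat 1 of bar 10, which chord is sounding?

Beat 1 of bar 10 is beat (10−1)×5 + 1 = 46 overall.
Running totals: Ebmaj7 ends at 2, Ebadd9 ends at 5, Abm ends at 9, C#dim ends at 10, Ebdim ends at 13, Bbdim ends at 17, Fm ends at 20, F#dim ends at 23, B7 ends at 26, Abdim ends at 33, Absus4 ends at 34, Abmaj7 ends at 40, F#sus4 ends at 46.
Beat 46 falls within F#sus4.

F#sus4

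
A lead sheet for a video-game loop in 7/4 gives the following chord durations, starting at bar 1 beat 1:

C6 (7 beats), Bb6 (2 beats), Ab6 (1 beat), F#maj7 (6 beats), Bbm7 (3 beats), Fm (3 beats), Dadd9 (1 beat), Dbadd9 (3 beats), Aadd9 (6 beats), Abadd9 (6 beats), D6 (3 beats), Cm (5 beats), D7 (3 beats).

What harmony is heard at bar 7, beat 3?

Beat 3 of bar 7 is beat (7−1)×7 + 3 = 45 overall.
Running totals: C6 ends at 7, Bb6 ends at 9, Ab6 ends at 10, F#maj7 ends at 16, Bbm7 ends at 19, Fm ends at 22, Dadd9 ends at 23, Dbadd9 ends at 26, Aadd9 ends at 32, Abadd9 ends at 38, D6 ends at 41, Cm ends at 46.
Beat 45 falls within Cm.

Cm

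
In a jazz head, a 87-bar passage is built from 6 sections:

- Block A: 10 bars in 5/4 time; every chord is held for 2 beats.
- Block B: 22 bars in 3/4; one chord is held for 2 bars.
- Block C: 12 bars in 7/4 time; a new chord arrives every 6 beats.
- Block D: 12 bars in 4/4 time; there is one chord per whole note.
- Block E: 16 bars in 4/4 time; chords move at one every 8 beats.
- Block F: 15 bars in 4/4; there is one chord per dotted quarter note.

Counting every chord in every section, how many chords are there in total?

A: 10·5 = 50 beats, 50/2 = 25 chords.
B: 22·3 = 66 beats, 66/6 = 11 chords.
C: 12·7 = 84 beats, 84/6 = 14 chords.
D: 12·4 = 48 beats, 48/4 = 12 chords.
E: 16·4 = 64 beats, 64/8 = 8 chords.
F: 15·4 = 60 beats, 60/1.5 = 40 chords.
Total: 25 + 11 + 14 + 12 + 8 + 40 = 110.

110 chords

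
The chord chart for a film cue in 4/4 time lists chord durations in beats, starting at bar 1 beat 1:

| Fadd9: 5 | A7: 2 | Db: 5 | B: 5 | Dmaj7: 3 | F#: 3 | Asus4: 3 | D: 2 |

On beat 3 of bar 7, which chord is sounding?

D

Beat 3 of bar 7 is beat (7−1)×4 + 3 = 27 overall.
Running totals: Fadd9 ends at 5, A7 ends at 7, Db ends at 12, B ends at 17, Dmaj7 ends at 20, F# ends at 23, Asus4 ends at 26, D ends at 28.
Beat 27 falls within D.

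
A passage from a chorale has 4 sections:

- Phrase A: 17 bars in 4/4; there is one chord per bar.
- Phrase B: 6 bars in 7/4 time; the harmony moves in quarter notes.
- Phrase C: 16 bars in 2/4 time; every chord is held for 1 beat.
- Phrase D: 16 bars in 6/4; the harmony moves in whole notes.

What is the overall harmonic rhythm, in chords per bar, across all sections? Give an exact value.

23/11 chords per bar

A: 17 bars of 4 beats is 68 beats; at 4 beats each that's 17 chords.
B: 6 bars of 7 beats is 42 beats; at 1 beat each that's 42 chords.
C: 16 bars of 2 beats is 32 beats; at 1 beat each that's 32 chords.
D: 16 bars of 6 beats is 96 beats; at 4 beats each that's 24 chords.
Overall: 115 chords over 55 bars → 115/55 = 23/11 chords per bar.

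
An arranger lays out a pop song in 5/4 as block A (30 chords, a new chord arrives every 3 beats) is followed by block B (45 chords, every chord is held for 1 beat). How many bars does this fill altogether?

27 bars

A: 30 × 3 = 90 beats = 18 bars.
B: 45 × 1 = 45 beats = 9 bars.
Total: 18 + 9 = 27 bars.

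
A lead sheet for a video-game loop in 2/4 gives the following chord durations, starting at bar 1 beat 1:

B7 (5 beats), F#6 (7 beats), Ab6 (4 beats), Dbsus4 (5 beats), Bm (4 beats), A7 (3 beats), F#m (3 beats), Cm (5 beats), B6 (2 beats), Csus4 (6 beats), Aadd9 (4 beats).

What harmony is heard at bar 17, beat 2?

Beat 2 of bar 17 is beat (17−1)×2 + 2 = 34 overall.
Running totals: B7 ends at 5, F#6 ends at 12, Ab6 ends at 16, Dbsus4 ends at 21, Bm ends at 25, A7 ends at 28, F#m ends at 31, Cm ends at 36.
Beat 34 falls within Cm.

Cm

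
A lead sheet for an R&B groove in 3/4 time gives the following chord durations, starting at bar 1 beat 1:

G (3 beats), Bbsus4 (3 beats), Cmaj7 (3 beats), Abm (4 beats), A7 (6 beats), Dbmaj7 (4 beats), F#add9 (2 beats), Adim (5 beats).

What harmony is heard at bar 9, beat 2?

Adim

Beat 2 of bar 9 is beat (9−1)×3 + 2 = 26 overall.
Running totals: G ends at 3, Bbsus4 ends at 6, Cmaj7 ends at 9, Abm ends at 13, A7 ends at 19, Dbmaj7 ends at 23, F#add9 ends at 25, Adim ends at 30.
Beat 26 falls within Adim.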